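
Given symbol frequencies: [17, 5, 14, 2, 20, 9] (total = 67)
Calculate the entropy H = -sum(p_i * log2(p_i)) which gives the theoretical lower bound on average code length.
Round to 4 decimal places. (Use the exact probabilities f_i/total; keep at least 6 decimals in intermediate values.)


Per-symbol terms -p_i * log2(p_i) with p_i = f_i/67:
  p = 17/67 = 0.253731: log2(p) = -1.978626, -p*log2(p) = 0.502040
  p = 5/67 = 0.074627: log2(p) = -3.744161, -p*log2(p) = 0.279415
  p = 14/67 = 0.208955: log2(p) = -2.258734, -p*log2(p) = 0.471974
  p = 2/67 = 0.029851: log2(p) = -5.066089, -p*log2(p) = 0.151227
  p = 20/67 = 0.298507: log2(p) = -1.744161, -p*log2(p) = 0.520645
  p = 9/67 = 0.134328: log2(p) = -2.896164, -p*log2(p) = 0.389037
H = 0.502040 + 0.279415 + 0.471974 + 0.151227 + 0.520645 + 0.389037 = 2.314338

H = 2.3143 bits/symbol


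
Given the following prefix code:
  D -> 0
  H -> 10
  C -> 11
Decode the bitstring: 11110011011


Decoding step by step:
Bits 11 -> C
Bits 11 -> C
Bits 0 -> D
Bits 0 -> D
Bits 11 -> C
Bits 0 -> D
Bits 11 -> C


Decoded message: CCDDCDC


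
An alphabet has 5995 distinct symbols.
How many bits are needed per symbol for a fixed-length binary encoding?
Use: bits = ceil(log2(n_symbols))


log2(5995) = 12.5495
Bracket: 2^12 = 4096 < 5995 <= 2^13 = 8192
So ceil(log2(5995)) = 13

bits = ceil(log2(5995)) = ceil(12.5495) = 13 bits


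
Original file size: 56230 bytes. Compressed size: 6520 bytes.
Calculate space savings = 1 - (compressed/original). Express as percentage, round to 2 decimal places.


ratio = compressed/original = 6520/56230 = 0.115952
savings = 1 - ratio = 1 - 0.115952 = 0.884048
as a percentage: 0.884048 * 100 = 88.4%

Space savings = 1 - 6520/56230 = 88.4%


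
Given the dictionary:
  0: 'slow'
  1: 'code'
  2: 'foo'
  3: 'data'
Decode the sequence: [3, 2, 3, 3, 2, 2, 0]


Look up each index in the dictionary:
  3 -> 'data'
  2 -> 'foo'
  3 -> 'data'
  3 -> 'data'
  2 -> 'foo'
  2 -> 'foo'
  0 -> 'slow'

Decoded: "data foo data data foo foo slow"


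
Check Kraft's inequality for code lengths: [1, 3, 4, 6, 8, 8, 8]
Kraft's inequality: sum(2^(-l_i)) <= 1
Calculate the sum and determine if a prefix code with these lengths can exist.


Sum = 2^(-1) + 2^(-3) + 2^(-4) + 2^(-6) + 2^(-8) + 2^(-8) + 2^(-8)
    = 0.5 + 0.125 + 0.0625 + 0.015625 + 0.00390625 + 0.00390625 + 0.00390625
    = 183/256 = 0.71484375
Since 0.71484375 <= 1, Kraft's inequality IS satisfied.
A prefix code with these lengths CAN exist.

Kraft sum = 0.71484375. Satisfied.


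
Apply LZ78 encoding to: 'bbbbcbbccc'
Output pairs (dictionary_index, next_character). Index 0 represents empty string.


LZ78 encoding steps:
Dictionary: {0: ''}
Step 1: w='' (idx 0), next='b' -> output (0, 'b'), add 'b' as idx 1
Step 2: w='b' (idx 1), next='b' -> output (1, 'b'), add 'bb' as idx 2
Step 3: w='b' (idx 1), next='c' -> output (1, 'c'), add 'bc' as idx 3
Step 4: w='bb' (idx 2), next='c' -> output (2, 'c'), add 'bbc' as idx 4
Step 5: w='' (idx 0), next='c' -> output (0, 'c'), add 'c' as idx 5
Step 6: w='c' (idx 5), end of input -> output (5, '')


Encoded: [(0, 'b'), (1, 'b'), (1, 'c'), (2, 'c'), (0, 'c'), (5, '')]


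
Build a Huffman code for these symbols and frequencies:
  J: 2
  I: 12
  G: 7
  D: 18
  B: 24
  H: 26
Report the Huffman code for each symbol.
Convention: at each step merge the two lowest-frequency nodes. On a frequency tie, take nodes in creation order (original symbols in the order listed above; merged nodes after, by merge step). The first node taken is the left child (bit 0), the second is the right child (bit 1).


Huffman tree construction:
Step 1: Merge J(2) + G(7) = 9
Step 2: Merge (J+G)(9) + I(12) = 21
Step 3: Merge D(18) + ((J+G)+I)(21) = 39
Step 4: Merge B(24) + H(26) = 50
Step 5: Merge (D+((J+G)+I))(39) + (B+H)(50) = 89
Read each symbol's code off the tree from the root (left child = 0, right child = 1).

Codes:
  J: 0100 (length 4)
  I: 011 (length 3)
  G: 0101 (length 4)
  D: 00 (length 2)
  B: 10 (length 2)
  H: 11 (length 2)
Average code length: 208/89 = 2.3371 bits/symbol


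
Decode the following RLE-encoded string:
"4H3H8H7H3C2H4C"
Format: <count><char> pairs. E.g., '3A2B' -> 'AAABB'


Expanding each <count><char> pair:
  4H -> 'HHHH'
  3H -> 'HHH'
  8H -> 'HHHHHHHH'
  7H -> 'HHHHHHH'
  3C -> 'CCC'
  2H -> 'HH'
  4C -> 'CCCC'

Decoded = HHHHHHHHHHHHHHHHHHHHHHCCCHHCCCC


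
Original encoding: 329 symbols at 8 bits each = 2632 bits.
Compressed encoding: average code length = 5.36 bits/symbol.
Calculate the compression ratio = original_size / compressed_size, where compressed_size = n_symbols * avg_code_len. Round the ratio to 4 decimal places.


original_size = n_symbols * orig_bits = 329 * 8 = 2632 bits
compressed_size = n_symbols * avg_code_len = 329 * 5.36 = 1763.44 bits
ratio = original_size / compressed_size = 2632 / 1763.44 = 1.4925

Compression ratio = 1.4925


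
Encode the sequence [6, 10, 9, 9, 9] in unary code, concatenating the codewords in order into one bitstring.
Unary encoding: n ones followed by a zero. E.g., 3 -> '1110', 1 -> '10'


Encode each number as n ones followed by a terminating 0:
  6 -> 1111110 (7 bits)
  10 -> 11111111110 (11 bits)
  9 -> 1111111110 (10 bits)
  9 -> 1111111110 (10 bits)
  9 -> 1111111110 (10 bits)
Total length = 7 + 11 + 10 + 10 + 10 = 48 bits.

Unary([6, 10, 9, 9, 9]) = 111111011111111110111111111011111111101111111110 (48 bits)


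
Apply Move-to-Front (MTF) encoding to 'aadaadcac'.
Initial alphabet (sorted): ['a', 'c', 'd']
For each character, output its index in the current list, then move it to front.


MTF encoding:
'a': index 0 in ['a', 'c', 'd'] -> ['a', 'c', 'd']
'a': index 0 in ['a', 'c', 'd'] -> ['a', 'c', 'd']
'd': index 2 in ['a', 'c', 'd'] -> ['d', 'a', 'c']
'a': index 1 in ['d', 'a', 'c'] -> ['a', 'd', 'c']
'a': index 0 in ['a', 'd', 'c'] -> ['a', 'd', 'c']
'd': index 1 in ['a', 'd', 'c'] -> ['d', 'a', 'c']
'c': index 2 in ['d', 'a', 'c'] -> ['c', 'd', 'a']
'a': index 2 in ['c', 'd', 'a'] -> ['a', 'c', 'd']
'c': index 1 in ['a', 'c', 'd'] -> ['c', 'a', 'd']


Output: [0, 0, 2, 1, 0, 1, 2, 2, 1]


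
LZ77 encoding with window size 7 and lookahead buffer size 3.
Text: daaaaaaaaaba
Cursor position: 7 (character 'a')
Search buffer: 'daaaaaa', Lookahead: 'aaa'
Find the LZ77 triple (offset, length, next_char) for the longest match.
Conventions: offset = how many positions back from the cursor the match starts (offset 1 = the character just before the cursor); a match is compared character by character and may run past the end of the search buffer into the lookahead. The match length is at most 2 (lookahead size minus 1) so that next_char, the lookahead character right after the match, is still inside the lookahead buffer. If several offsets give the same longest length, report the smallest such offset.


Try each offset into the search buffer:
  offset=1 (pos 6, char 'a'): match length 2
  offset=2 (pos 5, char 'a'): match length 2
  offset=3 (pos 4, char 'a'): match length 2
  offset=4 (pos 3, char 'a'): match length 2
  offset=5 (pos 2, char 'a'): match length 2
  offset=6 (pos 1, char 'a'): match length 2
  offset=7 (pos 0, char 'd'): match length 0
Longest match has length 2, found at offsets 1, 2, 3, 4, 5, 6; take the smallest, offset 1.
next_char = character at position 7 + 2 = 9 -> 'a'

Best match: offset=1, length=2 (matching 'aa' starting at position 6)
LZ77 triple: (1, 2, 'a')


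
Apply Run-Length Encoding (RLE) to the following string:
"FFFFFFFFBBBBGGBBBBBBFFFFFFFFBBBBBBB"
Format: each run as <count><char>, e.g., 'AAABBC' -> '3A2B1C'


Scanning runs left to right:
  i=0: run of 'F' x 8 -> '8F'
  i=8: run of 'B' x 4 -> '4B'
  i=12: run of 'G' x 2 -> '2G'
  i=14: run of 'B' x 6 -> '6B'
  i=20: run of 'F' x 8 -> '8F'
  i=28: run of 'B' x 7 -> '7B'

RLE = 8F4B2G6B8F7B


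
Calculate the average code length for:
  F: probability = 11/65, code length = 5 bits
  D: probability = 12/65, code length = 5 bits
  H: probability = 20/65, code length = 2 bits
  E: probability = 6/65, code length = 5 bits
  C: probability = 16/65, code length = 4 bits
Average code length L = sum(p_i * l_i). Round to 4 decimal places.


Weighted contributions p_i * l_i:
  F: (11/65) * 5 = 55/65
  D: (12/65) * 5 = 60/65
  H: (20/65) * 2 = 40/65
  E: (6/65) * 5 = 30/65
  C: (16/65) * 4 = 64/65
Sum = (55 + 60 + 40 + 30 + 64)/65 = 249/65

L = 249/65 = 3.8308 bits/symbol


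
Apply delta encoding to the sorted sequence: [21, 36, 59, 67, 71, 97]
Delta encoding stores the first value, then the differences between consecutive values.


First value: 21
Deltas:
  36 - 21 = 15
  59 - 36 = 23
  67 - 59 = 8
  71 - 67 = 4
  97 - 71 = 26


Delta encoded: [21, 15, 23, 8, 4, 26]


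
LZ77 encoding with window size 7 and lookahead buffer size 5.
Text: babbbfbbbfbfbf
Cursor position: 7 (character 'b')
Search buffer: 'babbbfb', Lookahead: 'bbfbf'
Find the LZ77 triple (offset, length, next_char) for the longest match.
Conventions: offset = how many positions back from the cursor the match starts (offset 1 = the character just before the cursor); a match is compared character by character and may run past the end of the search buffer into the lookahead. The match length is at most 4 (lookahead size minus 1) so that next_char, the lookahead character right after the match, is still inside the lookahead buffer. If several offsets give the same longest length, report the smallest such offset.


Try each offset into the search buffer:
  offset=1 (pos 6, char 'b'): match length 2
  offset=2 (pos 5, char 'f'): match length 0
  offset=3 (pos 4, char 'b'): match length 1
  offset=4 (pos 3, char 'b'): match length 4
  offset=5 (pos 2, char 'b'): match length 2
  offset=6 (pos 1, char 'a'): match length 0
  offset=7 (pos 0, char 'b'): match length 1
Longest match has length 4 at offset 4.
next_char = character at position 7 + 4 = 11 -> 'f'

Best match: offset=4, length=4 (matching 'bbfb' starting at position 3)
LZ77 triple: (4, 4, 'f')


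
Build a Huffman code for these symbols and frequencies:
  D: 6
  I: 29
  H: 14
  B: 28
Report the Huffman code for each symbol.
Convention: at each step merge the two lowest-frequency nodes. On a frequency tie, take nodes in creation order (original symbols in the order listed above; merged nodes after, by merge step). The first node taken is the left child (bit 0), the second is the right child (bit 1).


Huffman tree construction:
Step 1: Merge D(6) + H(14) = 20
Step 2: Merge (D+H)(20) + B(28) = 48
Step 3: Merge I(29) + ((D+H)+B)(48) = 77
Read each symbol's code off the tree from the root (left child = 0, right child = 1).

Codes:
  D: 100 (length 3)
  I: 0 (length 1)
  H: 101 (length 3)
  B: 11 (length 2)
Average code length: 145/77 = 1.8831 bits/symbol


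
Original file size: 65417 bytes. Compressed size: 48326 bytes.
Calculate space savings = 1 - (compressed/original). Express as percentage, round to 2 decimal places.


ratio = compressed/original = 48326/65417 = 0.738738
savings = 1 - ratio = 1 - 0.738738 = 0.261262
as a percentage: 0.261262 * 100 = 26.13%

Space savings = 1 - 48326/65417 = 26.13%


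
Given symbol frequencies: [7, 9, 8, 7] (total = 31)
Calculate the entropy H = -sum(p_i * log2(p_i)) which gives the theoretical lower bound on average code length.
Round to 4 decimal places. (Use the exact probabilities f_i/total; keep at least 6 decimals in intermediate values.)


Per-symbol terms -p_i * log2(p_i) with p_i = f_i/31:
  p = 7/31 = 0.225806: log2(p) = -2.146841, -p*log2(p) = 0.484771
  p = 9/31 = 0.290323: log2(p) = -1.784271, -p*log2(p) = 0.518014
  p = 8/31 = 0.258065: log2(p) = -1.954196, -p*log2(p) = 0.504309
  p = 7/31 = 0.225806: log2(p) = -2.146841, -p*log2(p) = 0.484771
H = 0.484771 + 0.518014 + 0.504309 + 0.484771 = 1.991865

H = 1.9919 bits/symbol


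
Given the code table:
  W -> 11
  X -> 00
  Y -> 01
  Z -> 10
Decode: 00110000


Decoding:
00 -> X
11 -> W
00 -> X
00 -> X


Result: XWXX


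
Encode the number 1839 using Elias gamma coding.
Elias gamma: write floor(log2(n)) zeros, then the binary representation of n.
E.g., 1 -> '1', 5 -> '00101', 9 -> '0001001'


num_bits = floor(log2(1839)) + 1 = 11
leading_zeros = num_bits - 1 = 10
binary(1839) = 11100101111

Elias gamma(1839) = '0000000000' + '11100101111' = 000000000011100101111 (21 bits)


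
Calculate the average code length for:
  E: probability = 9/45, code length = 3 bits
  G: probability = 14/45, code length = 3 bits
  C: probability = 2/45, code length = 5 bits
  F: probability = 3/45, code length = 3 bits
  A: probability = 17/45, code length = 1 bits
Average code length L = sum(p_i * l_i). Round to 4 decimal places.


Weighted contributions p_i * l_i:
  E: (9/45) * 3 = 27/45
  G: (14/45) * 3 = 42/45
  C: (2/45) * 5 = 10/45
  F: (3/45) * 3 = 9/45
  A: (17/45) * 1 = 17/45
Sum = (27 + 42 + 10 + 9 + 17)/45 = 105/45

L = 105/45 = 2.3333 bits/symbol


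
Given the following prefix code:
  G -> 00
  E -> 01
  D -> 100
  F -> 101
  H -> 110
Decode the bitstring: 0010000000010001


Decoding step by step:
Bits 00 -> G
Bits 100 -> D
Bits 00 -> G
Bits 00 -> G
Bits 00 -> G
Bits 100 -> D
Bits 01 -> E


Decoded message: GDGGGDE


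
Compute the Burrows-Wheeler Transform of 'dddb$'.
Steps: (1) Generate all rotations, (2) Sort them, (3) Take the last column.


Rotations (sorted):
  0: $dddb -> last char: b
  1: b$ddd -> last char: d
  2: db$dd -> last char: d
  3: ddb$d -> last char: d
  4: dddb$ -> last char: $


BWT = bddd$


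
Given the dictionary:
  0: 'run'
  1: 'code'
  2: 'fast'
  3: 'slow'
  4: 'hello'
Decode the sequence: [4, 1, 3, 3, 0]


Look up each index in the dictionary:
  4 -> 'hello'
  1 -> 'code'
  3 -> 'slow'
  3 -> 'slow'
  0 -> 'run'

Decoded: "hello code slow slow run"


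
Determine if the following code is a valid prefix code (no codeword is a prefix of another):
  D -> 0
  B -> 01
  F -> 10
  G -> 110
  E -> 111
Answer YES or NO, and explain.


Checking each pair (does one codeword prefix another?):
  D='0' vs B='01': prefix -- VIOLATION

NO -- this is NOT a valid prefix code. D (0) is a prefix of B (01).


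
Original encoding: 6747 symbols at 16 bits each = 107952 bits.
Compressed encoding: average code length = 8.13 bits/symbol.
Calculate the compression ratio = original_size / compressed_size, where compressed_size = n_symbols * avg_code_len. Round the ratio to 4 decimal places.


original_size = n_symbols * orig_bits = 6747 * 16 = 107952 bits
compressed_size = n_symbols * avg_code_len = 6747 * 8.13 = 54853.11 bits
ratio = original_size / compressed_size = 107952 / 54853.11 = 1.968

Compression ratio = 1.968


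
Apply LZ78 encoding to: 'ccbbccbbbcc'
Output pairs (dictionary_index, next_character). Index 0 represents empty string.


LZ78 encoding steps:
Dictionary: {0: ''}
Step 1: w='' (idx 0), next='c' -> output (0, 'c'), add 'c' as idx 1
Step 2: w='c' (idx 1), next='b' -> output (1, 'b'), add 'cb' as idx 2
Step 3: w='' (idx 0), next='b' -> output (0, 'b'), add 'b' as idx 3
Step 4: w='c' (idx 1), next='c' -> output (1, 'c'), add 'cc' as idx 4
Step 5: w='b' (idx 3), next='b' -> output (3, 'b'), add 'bb' as idx 5
Step 6: w='b' (idx 3), next='c' -> output (3, 'c'), add 'bc' as idx 6
Step 7: w='c' (idx 1), end of input -> output (1, '')


Encoded: [(0, 'c'), (1, 'b'), (0, 'b'), (1, 'c'), (3, 'b'), (3, 'c'), (1, '')]


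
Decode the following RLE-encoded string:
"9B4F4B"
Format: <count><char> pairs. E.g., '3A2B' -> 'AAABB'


Expanding each <count><char> pair:
  9B -> 'BBBBBBBBB'
  4F -> 'FFFF'
  4B -> 'BBBB'

Decoded = BBBBBBBBBFFFFBBBB


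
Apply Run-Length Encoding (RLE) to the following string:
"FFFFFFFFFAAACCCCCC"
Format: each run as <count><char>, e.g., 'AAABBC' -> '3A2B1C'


Scanning runs left to right:
  i=0: run of 'F' x 9 -> '9F'
  i=9: run of 'A' x 3 -> '3A'
  i=12: run of 'C' x 6 -> '6C'

RLE = 9F3A6C


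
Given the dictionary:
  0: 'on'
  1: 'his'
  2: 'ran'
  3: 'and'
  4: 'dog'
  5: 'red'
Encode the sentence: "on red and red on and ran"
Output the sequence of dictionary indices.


Look up each word in the dictionary:
  'on' -> 0
  'red' -> 5
  'and' -> 3
  'red' -> 5
  'on' -> 0
  'and' -> 3
  'ran' -> 2

Encoded: [0, 5, 3, 5, 0, 3, 2]


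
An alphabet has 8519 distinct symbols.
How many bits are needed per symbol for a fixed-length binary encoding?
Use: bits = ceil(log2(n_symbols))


log2(8519) = 13.0565
Bracket: 2^13 = 8192 < 8519 <= 2^14 = 16384
So ceil(log2(8519)) = 14

bits = ceil(log2(8519)) = ceil(13.0565) = 14 bits


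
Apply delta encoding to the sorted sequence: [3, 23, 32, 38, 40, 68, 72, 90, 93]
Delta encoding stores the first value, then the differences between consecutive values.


First value: 3
Deltas:
  23 - 3 = 20
  32 - 23 = 9
  38 - 32 = 6
  40 - 38 = 2
  68 - 40 = 28
  72 - 68 = 4
  90 - 72 = 18
  93 - 90 = 3


Delta encoded: [3, 20, 9, 6, 2, 28, 4, 18, 3]


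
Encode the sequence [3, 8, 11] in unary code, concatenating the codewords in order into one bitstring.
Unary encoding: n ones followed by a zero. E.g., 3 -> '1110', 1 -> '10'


Encode each number as n ones followed by a terminating 0:
  3 -> 1110 (4 bits)
  8 -> 111111110 (9 bits)
  11 -> 111111111110 (12 bits)
Total length = 4 + 9 + 12 = 25 bits.

Unary([3, 8, 11]) = 1110111111110111111111110 (25 bits)


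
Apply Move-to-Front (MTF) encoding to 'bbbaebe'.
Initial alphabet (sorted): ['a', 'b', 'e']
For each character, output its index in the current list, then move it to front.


MTF encoding:
'b': index 1 in ['a', 'b', 'e'] -> ['b', 'a', 'e']
'b': index 0 in ['b', 'a', 'e'] -> ['b', 'a', 'e']
'b': index 0 in ['b', 'a', 'e'] -> ['b', 'a', 'e']
'a': index 1 in ['b', 'a', 'e'] -> ['a', 'b', 'e']
'e': index 2 in ['a', 'b', 'e'] -> ['e', 'a', 'b']
'b': index 2 in ['e', 'a', 'b'] -> ['b', 'e', 'a']
'e': index 1 in ['b', 'e', 'a'] -> ['e', 'b', 'a']


Output: [1, 0, 0, 1, 2, 2, 1]


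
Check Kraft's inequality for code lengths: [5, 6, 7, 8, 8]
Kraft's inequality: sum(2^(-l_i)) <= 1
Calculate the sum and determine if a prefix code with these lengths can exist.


Sum = 2^(-5) + 2^(-6) + 2^(-7) + 2^(-8) + 2^(-8)
    = 0.03125 + 0.015625 + 0.0078125 + 0.00390625 + 0.00390625
    = 16/256 = 0.0625
Since 0.0625 <= 1, Kraft's inequality IS satisfied.
A prefix code with these lengths CAN exist.

Kraft sum = 0.0625. Satisfied.


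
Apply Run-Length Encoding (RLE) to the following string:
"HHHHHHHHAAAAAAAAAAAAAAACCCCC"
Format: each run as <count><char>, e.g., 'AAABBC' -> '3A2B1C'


Scanning runs left to right:
  i=0: run of 'H' x 8 -> '8H'
  i=8: run of 'A' x 15 -> '15A'
  i=23: run of 'C' x 5 -> '5C'

RLE = 8H15A5C


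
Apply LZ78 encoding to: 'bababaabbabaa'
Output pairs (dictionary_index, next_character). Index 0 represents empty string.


LZ78 encoding steps:
Dictionary: {0: ''}
Step 1: w='' (idx 0), next='b' -> output (0, 'b'), add 'b' as idx 1
Step 2: w='' (idx 0), next='a' -> output (0, 'a'), add 'a' as idx 2
Step 3: w='b' (idx 1), next='a' -> output (1, 'a'), add 'ba' as idx 3
Step 4: w='ba' (idx 3), next='a' -> output (3, 'a'), add 'baa' as idx 4
Step 5: w='b' (idx 1), next='b' -> output (1, 'b'), add 'bb' as idx 5
Step 6: w='a' (idx 2), next='b' -> output (2, 'b'), add 'ab' as idx 6
Step 7: w='a' (idx 2), next='a' -> output (2, 'a'), add 'aa' as idx 7


Encoded: [(0, 'b'), (0, 'a'), (1, 'a'), (3, 'a'), (1, 'b'), (2, 'b'), (2, 'a')]


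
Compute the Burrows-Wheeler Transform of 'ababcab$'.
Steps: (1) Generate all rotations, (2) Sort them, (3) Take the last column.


Rotations (sorted):
  0: $ababcab -> last char: b
  1: ab$ababc -> last char: c
  2: ababcab$ -> last char: $
  3: abcab$ab -> last char: b
  4: b$ababca -> last char: a
  5: babcab$a -> last char: a
  6: bcab$aba -> last char: a
  7: cab$abab -> last char: b


BWT = bc$baaab


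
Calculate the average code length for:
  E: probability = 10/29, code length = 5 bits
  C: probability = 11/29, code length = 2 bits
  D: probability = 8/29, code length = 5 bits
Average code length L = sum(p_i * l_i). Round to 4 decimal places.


Weighted contributions p_i * l_i:
  E: (10/29) * 5 = 50/29
  C: (11/29) * 2 = 22/29
  D: (8/29) * 5 = 40/29
Sum = (50 + 22 + 40)/29 = 112/29

L = 112/29 = 3.8621 bits/symbol


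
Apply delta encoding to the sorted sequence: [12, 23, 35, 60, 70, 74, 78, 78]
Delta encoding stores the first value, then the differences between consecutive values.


First value: 12
Deltas:
  23 - 12 = 11
  35 - 23 = 12
  60 - 35 = 25
  70 - 60 = 10
  74 - 70 = 4
  78 - 74 = 4
  78 - 78 = 0


Delta encoded: [12, 11, 12, 25, 10, 4, 4, 0]


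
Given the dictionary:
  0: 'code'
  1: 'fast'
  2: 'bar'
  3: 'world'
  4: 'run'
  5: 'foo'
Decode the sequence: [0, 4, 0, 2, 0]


Look up each index in the dictionary:
  0 -> 'code'
  4 -> 'run'
  0 -> 'code'
  2 -> 'bar'
  0 -> 'code'

Decoded: "code run code bar code"


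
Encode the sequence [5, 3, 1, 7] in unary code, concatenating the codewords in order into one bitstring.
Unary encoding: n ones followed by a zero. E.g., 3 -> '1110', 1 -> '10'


Encode each number as n ones followed by a terminating 0:
  5 -> 111110 (6 bits)
  3 -> 1110 (4 bits)
  1 -> 10 (2 bits)
  7 -> 11111110 (8 bits)
Total length = 6 + 4 + 2 + 8 = 20 bits.

Unary([5, 3, 1, 7]) = 11111011101011111110 (20 bits)


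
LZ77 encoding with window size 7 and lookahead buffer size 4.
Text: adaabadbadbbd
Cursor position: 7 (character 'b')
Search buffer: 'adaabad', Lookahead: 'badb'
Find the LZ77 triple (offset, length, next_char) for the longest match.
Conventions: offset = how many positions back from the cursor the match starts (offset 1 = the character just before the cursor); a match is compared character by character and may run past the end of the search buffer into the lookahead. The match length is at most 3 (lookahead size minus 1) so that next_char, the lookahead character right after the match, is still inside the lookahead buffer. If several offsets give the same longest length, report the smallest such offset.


Try each offset into the search buffer:
  offset=1 (pos 6, char 'd'): match length 0
  offset=2 (pos 5, char 'a'): match length 0
  offset=3 (pos 4, char 'b'): match length 3
  offset=4 (pos 3, char 'a'): match length 0
  offset=5 (pos 2, char 'a'): match length 0
  offset=6 (pos 1, char 'd'): match length 0
  offset=7 (pos 0, char 'a'): match length 0
Longest match has length 3 at offset 3.
next_char = character at position 7 + 3 = 10 -> 'b'

Best match: offset=3, length=3 (matching 'bad' starting at position 4)
LZ77 triple: (3, 3, 'b')


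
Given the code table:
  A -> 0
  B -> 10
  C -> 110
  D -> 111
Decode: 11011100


Decoding:
110 -> C
111 -> D
0 -> A
0 -> A


Result: CDAA


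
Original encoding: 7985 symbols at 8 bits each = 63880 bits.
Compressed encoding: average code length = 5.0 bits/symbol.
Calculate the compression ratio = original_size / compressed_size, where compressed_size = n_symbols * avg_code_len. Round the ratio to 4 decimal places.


original_size = n_symbols * orig_bits = 7985 * 8 = 63880 bits
compressed_size = n_symbols * avg_code_len = 7985 * 5.0 = 39925.0 bits
ratio = original_size / compressed_size = 63880 / 39925.0 = 1.6

Compression ratio = 1.6


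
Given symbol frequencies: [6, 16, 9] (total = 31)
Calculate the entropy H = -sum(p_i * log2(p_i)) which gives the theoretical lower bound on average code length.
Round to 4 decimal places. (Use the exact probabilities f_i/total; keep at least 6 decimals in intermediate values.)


Per-symbol terms -p_i * log2(p_i) with p_i = f_i/31:
  p = 6/31 = 0.193548: log2(p) = -2.369234, -p*log2(p) = 0.458561
  p = 16/31 = 0.516129: log2(p) = -0.954196, -p*log2(p) = 0.492488
  p = 9/31 = 0.290323: log2(p) = -1.784271, -p*log2(p) = 0.518014
H = 0.458561 + 0.492488 + 0.518014 = 1.469063

H = 1.4691 bits/symbol


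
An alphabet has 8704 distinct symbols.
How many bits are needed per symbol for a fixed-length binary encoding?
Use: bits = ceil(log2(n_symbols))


log2(8704) = 13.0875
Bracket: 2^13 = 8192 < 8704 <= 2^14 = 16384
So ceil(log2(8704)) = 14

bits = ceil(log2(8704)) = ceil(13.0875) = 14 bits


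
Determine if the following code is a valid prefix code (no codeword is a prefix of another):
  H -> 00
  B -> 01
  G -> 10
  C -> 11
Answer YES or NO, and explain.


Checking each pair (does one codeword prefix another?):
  H='00' vs B='01': no prefix
  H='00' vs G='10': no prefix
  H='00' vs C='11': no prefix
  B='01' vs H='00': no prefix
  B='01' vs G='10': no prefix
  B='01' vs C='11': no prefix
  G='10' vs H='00': no prefix
  G='10' vs B='01': no prefix
  G='10' vs C='11': no prefix
  C='11' vs H='00': no prefix
  C='11' vs B='01': no prefix
  C='11' vs G='10': no prefix
No violation found over all pairs.

YES -- this is a valid prefix code. No codeword is a prefix of any other codeword.


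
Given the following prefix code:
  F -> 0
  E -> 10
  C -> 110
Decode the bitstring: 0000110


Decoding step by step:
Bits 0 -> F
Bits 0 -> F
Bits 0 -> F
Bits 0 -> F
Bits 110 -> C


Decoded message: FFFFC


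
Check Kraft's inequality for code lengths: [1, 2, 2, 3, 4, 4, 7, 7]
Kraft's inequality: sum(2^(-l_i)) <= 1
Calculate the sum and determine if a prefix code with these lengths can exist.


Sum = 2^(-1) + 2^(-2) + 2^(-2) + 2^(-3) + 2^(-4) + 2^(-4) + 2^(-7) + 2^(-7)
    = 0.5 + 0.25 + 0.25 + 0.125 + 0.0625 + 0.0625 + 0.0078125 + 0.0078125
    = 162/128 = 1.265625
Since 1.265625 > 1, Kraft's inequality is NOT satisfied.
A prefix code with these lengths CANNOT exist.

Kraft sum = 1.265625. Not satisfied.


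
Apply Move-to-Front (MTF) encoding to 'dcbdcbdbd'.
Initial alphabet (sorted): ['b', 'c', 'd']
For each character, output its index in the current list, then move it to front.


MTF encoding:
'd': index 2 in ['b', 'c', 'd'] -> ['d', 'b', 'c']
'c': index 2 in ['d', 'b', 'c'] -> ['c', 'd', 'b']
'b': index 2 in ['c', 'd', 'b'] -> ['b', 'c', 'd']
'd': index 2 in ['b', 'c', 'd'] -> ['d', 'b', 'c']
'c': index 2 in ['d', 'b', 'c'] -> ['c', 'd', 'b']
'b': index 2 in ['c', 'd', 'b'] -> ['b', 'c', 'd']
'd': index 2 in ['b', 'c', 'd'] -> ['d', 'b', 'c']
'b': index 1 in ['d', 'b', 'c'] -> ['b', 'd', 'c']
'd': index 1 in ['b', 'd', 'c'] -> ['d', 'b', 'c']


Output: [2, 2, 2, 2, 2, 2, 2, 1, 1]


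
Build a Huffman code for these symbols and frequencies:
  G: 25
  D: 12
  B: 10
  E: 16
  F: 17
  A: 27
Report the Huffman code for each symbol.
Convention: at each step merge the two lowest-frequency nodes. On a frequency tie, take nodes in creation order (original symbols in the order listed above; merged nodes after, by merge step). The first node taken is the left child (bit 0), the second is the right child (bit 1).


Huffman tree construction:
Step 1: Merge B(10) + D(12) = 22
Step 2: Merge E(16) + F(17) = 33
Step 3: Merge (B+D)(22) + G(25) = 47
Step 4: Merge A(27) + (E+F)(33) = 60
Step 5: Merge ((B+D)+G)(47) + (A+(E+F))(60) = 107
Read each symbol's code off the tree from the root (left child = 0, right child = 1).

Codes:
  G: 01 (length 2)
  D: 001 (length 3)
  B: 000 (length 3)
  E: 110 (length 3)
  F: 111 (length 3)
  A: 10 (length 2)
Average code length: 269/107 = 2.5140 bits/symbol


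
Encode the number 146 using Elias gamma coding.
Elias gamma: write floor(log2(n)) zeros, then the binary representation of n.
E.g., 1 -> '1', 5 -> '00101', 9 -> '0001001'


num_bits = floor(log2(146)) + 1 = 8
leading_zeros = num_bits - 1 = 7
binary(146) = 10010010

Elias gamma(146) = '0000000' + '10010010' = 000000010010010 (15 bits)


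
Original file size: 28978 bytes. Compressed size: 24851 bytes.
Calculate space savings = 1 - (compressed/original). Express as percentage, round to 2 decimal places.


ratio = compressed/original = 24851/28978 = 0.857582
savings = 1 - ratio = 1 - 0.857582 = 0.142418
as a percentage: 0.142418 * 100 = 14.24%

Space savings = 1 - 24851/28978 = 14.24%


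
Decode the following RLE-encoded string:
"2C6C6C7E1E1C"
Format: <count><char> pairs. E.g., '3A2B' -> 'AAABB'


Expanding each <count><char> pair:
  2C -> 'CC'
  6C -> 'CCCCCC'
  6C -> 'CCCCCC'
  7E -> 'EEEEEEE'
  1E -> 'E'
  1C -> 'C'

Decoded = CCCCCCCCCCCCCCEEEEEEEEC


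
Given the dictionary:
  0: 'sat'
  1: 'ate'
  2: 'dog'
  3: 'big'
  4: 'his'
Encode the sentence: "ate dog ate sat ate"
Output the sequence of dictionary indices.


Look up each word in the dictionary:
  'ate' -> 1
  'dog' -> 2
  'ate' -> 1
  'sat' -> 0
  'ate' -> 1

Encoded: [1, 2, 1, 0, 1]


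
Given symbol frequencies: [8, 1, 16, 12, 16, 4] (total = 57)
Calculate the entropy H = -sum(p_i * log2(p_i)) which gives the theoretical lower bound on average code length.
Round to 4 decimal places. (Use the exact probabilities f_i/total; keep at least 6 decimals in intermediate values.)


Per-symbol terms -p_i * log2(p_i) with p_i = f_i/57:
  p = 8/57 = 0.140351: log2(p) = -2.832890, -p*log2(p) = 0.397599
  p = 1/57 = 0.017544: log2(p) = -5.832890, -p*log2(p) = 0.102331
  p = 16/57 = 0.280702: log2(p) = -1.832890, -p*log2(p) = 0.514495
  p = 12/57 = 0.210526: log2(p) = -2.247928, -p*log2(p) = 0.473248
  p = 16/57 = 0.280702: log2(p) = -1.832890, -p*log2(p) = 0.514495
  p = 4/57 = 0.070175: log2(p) = -3.832890, -p*log2(p) = 0.268975
H = 0.397599 + 0.102331 + 0.514495 + 0.473248 + 0.514495 + 0.268975 = 2.271143

H = 2.2711 bits/symbol


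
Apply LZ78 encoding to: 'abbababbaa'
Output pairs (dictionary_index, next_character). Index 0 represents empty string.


LZ78 encoding steps:
Dictionary: {0: ''}
Step 1: w='' (idx 0), next='a' -> output (0, 'a'), add 'a' as idx 1
Step 2: w='' (idx 0), next='b' -> output (0, 'b'), add 'b' as idx 2
Step 3: w='b' (idx 2), next='a' -> output (2, 'a'), add 'ba' as idx 3
Step 4: w='ba' (idx 3), next='b' -> output (3, 'b'), add 'bab' as idx 4
Step 5: w='ba' (idx 3), next='a' -> output (3, 'a'), add 'baa' as idx 5


Encoded: [(0, 'a'), (0, 'b'), (2, 'a'), (3, 'b'), (3, 'a')]


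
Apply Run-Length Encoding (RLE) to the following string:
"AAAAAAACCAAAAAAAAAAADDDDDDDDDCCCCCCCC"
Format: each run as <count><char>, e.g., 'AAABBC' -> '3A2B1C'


Scanning runs left to right:
  i=0: run of 'A' x 7 -> '7A'
  i=7: run of 'C' x 2 -> '2C'
  i=9: run of 'A' x 11 -> '11A'
  i=20: run of 'D' x 9 -> '9D'
  i=29: run of 'C' x 8 -> '8C'

RLE = 7A2C11A9D8C


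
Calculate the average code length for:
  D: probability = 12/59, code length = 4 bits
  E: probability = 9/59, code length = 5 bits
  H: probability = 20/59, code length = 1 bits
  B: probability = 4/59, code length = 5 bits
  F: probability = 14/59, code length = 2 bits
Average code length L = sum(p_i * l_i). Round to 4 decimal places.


Weighted contributions p_i * l_i:
  D: (12/59) * 4 = 48/59
  E: (9/59) * 5 = 45/59
  H: (20/59) * 1 = 20/59
  B: (4/59) * 5 = 20/59
  F: (14/59) * 2 = 28/59
Sum = (48 + 45 + 20 + 20 + 28)/59 = 161/59

L = 161/59 = 2.7288 bits/symbol


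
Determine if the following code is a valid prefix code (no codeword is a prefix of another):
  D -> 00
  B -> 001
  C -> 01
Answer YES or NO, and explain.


Checking each pair (does one codeword prefix another?):
  D='00' vs B='001': prefix -- VIOLATION

NO -- this is NOT a valid prefix code. D (00) is a prefix of B (001).


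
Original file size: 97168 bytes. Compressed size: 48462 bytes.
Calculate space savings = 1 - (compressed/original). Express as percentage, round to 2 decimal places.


ratio = compressed/original = 48462/97168 = 0.498744
savings = 1 - ratio = 1 - 0.498744 = 0.501256
as a percentage: 0.501256 * 100 = 50.13%

Space savings = 1 - 48462/97168 = 50.13%


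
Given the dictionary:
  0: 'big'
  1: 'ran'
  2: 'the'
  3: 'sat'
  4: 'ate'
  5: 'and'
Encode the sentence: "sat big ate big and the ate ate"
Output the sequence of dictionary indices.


Look up each word in the dictionary:
  'sat' -> 3
  'big' -> 0
  'ate' -> 4
  'big' -> 0
  'and' -> 5
  'the' -> 2
  'ate' -> 4
  'ate' -> 4

Encoded: [3, 0, 4, 0, 5, 2, 4, 4]


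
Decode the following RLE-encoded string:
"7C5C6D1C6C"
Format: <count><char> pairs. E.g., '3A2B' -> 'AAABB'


Expanding each <count><char> pair:
  7C -> 'CCCCCCC'
  5C -> 'CCCCC'
  6D -> 'DDDDDD'
  1C -> 'C'
  6C -> 'CCCCCC'

Decoded = CCCCCCCCCCCCDDDDDDCCCCCCC


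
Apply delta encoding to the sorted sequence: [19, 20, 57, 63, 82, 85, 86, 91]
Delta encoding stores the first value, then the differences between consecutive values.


First value: 19
Deltas:
  20 - 19 = 1
  57 - 20 = 37
  63 - 57 = 6
  82 - 63 = 19
  85 - 82 = 3
  86 - 85 = 1
  91 - 86 = 5


Delta encoded: [19, 1, 37, 6, 19, 3, 1, 5]


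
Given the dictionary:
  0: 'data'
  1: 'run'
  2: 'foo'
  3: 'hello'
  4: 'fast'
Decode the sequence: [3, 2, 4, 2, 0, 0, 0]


Look up each index in the dictionary:
  3 -> 'hello'
  2 -> 'foo'
  4 -> 'fast'
  2 -> 'foo'
  0 -> 'data'
  0 -> 'data'
  0 -> 'data'

Decoded: "hello foo fast foo data data data"


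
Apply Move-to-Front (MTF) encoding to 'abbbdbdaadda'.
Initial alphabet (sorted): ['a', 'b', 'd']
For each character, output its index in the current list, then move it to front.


MTF encoding:
'a': index 0 in ['a', 'b', 'd'] -> ['a', 'b', 'd']
'b': index 1 in ['a', 'b', 'd'] -> ['b', 'a', 'd']
'b': index 0 in ['b', 'a', 'd'] -> ['b', 'a', 'd']
'b': index 0 in ['b', 'a', 'd'] -> ['b', 'a', 'd']
'd': index 2 in ['b', 'a', 'd'] -> ['d', 'b', 'a']
'b': index 1 in ['d', 'b', 'a'] -> ['b', 'd', 'a']
'd': index 1 in ['b', 'd', 'a'] -> ['d', 'b', 'a']
'a': index 2 in ['d', 'b', 'a'] -> ['a', 'd', 'b']
'a': index 0 in ['a', 'd', 'b'] -> ['a', 'd', 'b']
'd': index 1 in ['a', 'd', 'b'] -> ['d', 'a', 'b']
'd': index 0 in ['d', 'a', 'b'] -> ['d', 'a', 'b']
'a': index 1 in ['d', 'a', 'b'] -> ['a', 'd', 'b']


Output: [0, 1, 0, 0, 2, 1, 1, 2, 0, 1, 0, 1]


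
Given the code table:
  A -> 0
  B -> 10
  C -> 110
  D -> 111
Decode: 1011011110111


Decoding:
10 -> B
110 -> C
111 -> D
10 -> B
111 -> D


Result: BCDBD


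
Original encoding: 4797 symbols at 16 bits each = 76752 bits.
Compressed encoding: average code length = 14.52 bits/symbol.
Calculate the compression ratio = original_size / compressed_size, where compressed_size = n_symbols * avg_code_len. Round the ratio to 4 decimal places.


original_size = n_symbols * orig_bits = 4797 * 16 = 76752 bits
compressed_size = n_symbols * avg_code_len = 4797 * 14.52 = 69652.44 bits
ratio = original_size / compressed_size = 76752 / 69652.44 = 1.1019

Compression ratio = 1.1019


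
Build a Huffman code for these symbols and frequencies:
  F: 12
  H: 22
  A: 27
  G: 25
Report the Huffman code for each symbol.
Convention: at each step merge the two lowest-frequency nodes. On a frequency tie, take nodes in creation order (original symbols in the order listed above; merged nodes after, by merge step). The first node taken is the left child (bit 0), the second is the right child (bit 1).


Huffman tree construction:
Step 1: Merge F(12) + H(22) = 34
Step 2: Merge G(25) + A(27) = 52
Step 3: Merge (F+H)(34) + (G+A)(52) = 86
Read each symbol's code off the tree from the root (left child = 0, right child = 1).

Codes:
  F: 00 (length 2)
  H: 01 (length 2)
  A: 11 (length 2)
  G: 10 (length 2)
Average code length: 172/86 = 2.0000 bits/symbol


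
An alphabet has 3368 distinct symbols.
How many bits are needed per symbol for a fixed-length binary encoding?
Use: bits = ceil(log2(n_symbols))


log2(3368) = 11.7177
Bracket: 2^11 = 2048 < 3368 <= 2^12 = 4096
So ceil(log2(3368)) = 12

bits = ceil(log2(3368)) = ceil(11.7177) = 12 bits


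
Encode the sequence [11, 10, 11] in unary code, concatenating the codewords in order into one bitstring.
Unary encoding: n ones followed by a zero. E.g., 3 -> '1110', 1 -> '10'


Encode each number as n ones followed by a terminating 0:
  11 -> 111111111110 (12 bits)
  10 -> 11111111110 (11 bits)
  11 -> 111111111110 (12 bits)
Total length = 12 + 11 + 12 = 35 bits.

Unary([11, 10, 11]) = 11111111111011111111110111111111110 (35 bits)


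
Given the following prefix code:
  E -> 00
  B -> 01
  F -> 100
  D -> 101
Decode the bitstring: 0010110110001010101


Decoding step by step:
Bits 00 -> E
Bits 101 -> D
Bits 101 -> D
Bits 100 -> F
Bits 01 -> B
Bits 01 -> B
Bits 01 -> B
Bits 01 -> B


Decoded message: EDDFBBBB


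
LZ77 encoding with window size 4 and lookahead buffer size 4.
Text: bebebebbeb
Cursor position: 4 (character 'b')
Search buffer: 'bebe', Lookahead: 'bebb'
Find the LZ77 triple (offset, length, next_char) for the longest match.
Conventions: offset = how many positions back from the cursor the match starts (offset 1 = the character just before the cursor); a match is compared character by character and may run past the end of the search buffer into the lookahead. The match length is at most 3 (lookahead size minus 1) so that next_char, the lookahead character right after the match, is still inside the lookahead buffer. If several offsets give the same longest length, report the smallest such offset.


Try each offset into the search buffer:
  offset=1 (pos 3, char 'e'): match length 0
  offset=2 (pos 2, char 'b'): match length 3
  offset=3 (pos 1, char 'e'): match length 0
  offset=4 (pos 0, char 'b'): match length 3
Longest match has length 3, found at offsets 2, 4; take the smallest, offset 2.
next_char = character at position 4 + 3 = 7 -> 'b'

Best match: offset=2, length=3 (matching 'beb' starting at position 2)
LZ77 triple: (2, 3, 'b')


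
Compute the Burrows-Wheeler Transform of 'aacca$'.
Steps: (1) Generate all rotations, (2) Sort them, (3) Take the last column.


Rotations (sorted):
  0: $aacca -> last char: a
  1: a$aacc -> last char: c
  2: aacca$ -> last char: $
  3: acca$a -> last char: a
  4: ca$aac -> last char: c
  5: cca$aa -> last char: a


BWT = ac$aca


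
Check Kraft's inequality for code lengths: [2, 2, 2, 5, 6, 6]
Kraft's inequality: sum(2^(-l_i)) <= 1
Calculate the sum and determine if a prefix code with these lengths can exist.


Sum = 2^(-2) + 2^(-2) + 2^(-2) + 2^(-5) + 2^(-6) + 2^(-6)
    = 0.25 + 0.25 + 0.25 + 0.03125 + 0.015625 + 0.015625
    = 52/64 = 0.8125
Since 0.8125 <= 1, Kraft's inequality IS satisfied.
A prefix code with these lengths CAN exist.

Kraft sum = 0.8125. Satisfied.


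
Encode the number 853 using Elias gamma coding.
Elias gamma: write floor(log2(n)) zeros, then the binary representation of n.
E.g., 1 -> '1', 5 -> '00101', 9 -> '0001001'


num_bits = floor(log2(853)) + 1 = 10
leading_zeros = num_bits - 1 = 9
binary(853) = 1101010101

Elias gamma(853) = '000000000' + '1101010101' = 0000000001101010101 (19 bits)


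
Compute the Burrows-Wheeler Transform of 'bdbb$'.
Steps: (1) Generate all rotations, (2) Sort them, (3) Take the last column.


Rotations (sorted):
  0: $bdbb -> last char: b
  1: b$bdb -> last char: b
  2: bb$bd -> last char: d
  3: bdbb$ -> last char: $
  4: dbb$b -> last char: b


BWT = bbd$b


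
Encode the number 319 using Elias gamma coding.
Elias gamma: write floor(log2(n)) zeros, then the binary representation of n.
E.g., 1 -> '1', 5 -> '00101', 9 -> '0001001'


num_bits = floor(log2(319)) + 1 = 9
leading_zeros = num_bits - 1 = 8
binary(319) = 100111111

Elias gamma(319) = '00000000' + '100111111' = 00000000100111111 (17 bits)


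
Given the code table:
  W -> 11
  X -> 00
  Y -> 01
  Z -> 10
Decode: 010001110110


Decoding:
01 -> Y
00 -> X
01 -> Y
11 -> W
01 -> Y
10 -> Z


Result: YXYWYZ


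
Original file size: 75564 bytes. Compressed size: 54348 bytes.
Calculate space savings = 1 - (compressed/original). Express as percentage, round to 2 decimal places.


ratio = compressed/original = 54348/75564 = 0.719231
savings = 1 - ratio = 1 - 0.719231 = 0.280769
as a percentage: 0.280769 * 100 = 28.08%

Space savings = 1 - 54348/75564 = 28.08%


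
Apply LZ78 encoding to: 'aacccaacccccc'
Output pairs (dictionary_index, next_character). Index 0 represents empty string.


LZ78 encoding steps:
Dictionary: {0: ''}
Step 1: w='' (idx 0), next='a' -> output (0, 'a'), add 'a' as idx 1
Step 2: w='a' (idx 1), next='c' -> output (1, 'c'), add 'ac' as idx 2
Step 3: w='' (idx 0), next='c' -> output (0, 'c'), add 'c' as idx 3
Step 4: w='c' (idx 3), next='a' -> output (3, 'a'), add 'ca' as idx 4
Step 5: w='ac' (idx 2), next='c' -> output (2, 'c'), add 'acc' as idx 5
Step 6: w='c' (idx 3), next='c' -> output (3, 'c'), add 'cc' as idx 6
Step 7: w='cc' (idx 6), end of input -> output (6, '')


Encoded: [(0, 'a'), (1, 'c'), (0, 'c'), (3, 'a'), (2, 'c'), (3, 'c'), (6, '')]
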